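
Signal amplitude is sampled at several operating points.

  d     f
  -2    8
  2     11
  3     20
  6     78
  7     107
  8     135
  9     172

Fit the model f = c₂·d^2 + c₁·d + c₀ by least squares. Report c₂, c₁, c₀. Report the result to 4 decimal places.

The normal system AᵀA·[c₂, c₁, c₀]ᵀ = Aᵀf is [[14467, 1827, 247]; [1827, 247, 33]; [247, 33, 7]]·[c₂, c₁, c₀]ᵀ = [30879, 3911, 531]ᵀ.
Solving the 3×3 system (Gaussian elimination) gives c₂ = 103507/50659, c₁ = 29888/50659, c₀ = 49628/50659.

c₂ = 2.0432, c₁ = 0.5900, c₀ = 0.9796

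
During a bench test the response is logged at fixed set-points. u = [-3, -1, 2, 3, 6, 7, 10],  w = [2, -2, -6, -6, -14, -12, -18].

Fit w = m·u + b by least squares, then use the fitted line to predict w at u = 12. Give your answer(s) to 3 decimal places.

ŵ = -20.955

Sums needed: Σu·u = 208, Σu = 24, Σ1 = 7.
Right-hand side: Σu·w = -382, Σw = -56.
AᵀA·[m, b]ᵀ = Aᵀw becomes [[208, 24]; [24, 7]]·[m, b]ᵀ = [-382, -56]ᵀ.
Determinant 208·7 − 24² = 880.
m = ((-382)·7 − 24·(-56))/880 = -133/88; b = (208·(-56) − 24·(-382))/880 = -31/11.
At u = 12: ŵ = (-133/88)·(12) + (-31/11)·(1) = -461/22.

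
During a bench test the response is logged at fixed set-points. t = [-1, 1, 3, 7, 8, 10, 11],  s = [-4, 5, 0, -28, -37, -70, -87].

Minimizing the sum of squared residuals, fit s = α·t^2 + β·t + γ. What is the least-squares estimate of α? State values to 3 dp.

α = -1.016

Normal-equation sums: Σt^2·t^2 = 31221, Σt^2·t = 3213, Σt^2 = 345, Σt·t = 345, Σt = 39, Σ1 = 7.
For Aᵀs: Σt^2·s = -21266, Σt·s = -2140, Σs = -221.
AᵀA·[α, β, γ]ᵀ = Aᵀs becomes [[31221, 3213, 345]; [3213, 345, 39]; [345, 39, 7]]·[α, β, γ]ᵀ = [-21266, -2140, -221]ᵀ.
Row-reducing yields α = -177181/174366, β = 183395/58122, γ = 27032/29061.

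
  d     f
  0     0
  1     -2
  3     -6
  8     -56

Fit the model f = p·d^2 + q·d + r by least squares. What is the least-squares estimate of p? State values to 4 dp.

Entries of MᵀM: Σd^2·d^2 = 4178, Σd^2·d = 540, Σd^2 = 74, Σd·d = 74, Σd = 12, Σ1 = 4.
Moment sums: Σd^2·f = -3640, Σd·f = -468, Σf = -64.
Normal equations: [[4178, 540, 74]; [540, 74, 12]; [74, 12, 4]]·[p, q, r]ᵀ = [-3640, -468, -64]ᵀ.
Row-reducing yields p = -2780/2809, q = 54/53, r = -2100/2809.

p = -0.9897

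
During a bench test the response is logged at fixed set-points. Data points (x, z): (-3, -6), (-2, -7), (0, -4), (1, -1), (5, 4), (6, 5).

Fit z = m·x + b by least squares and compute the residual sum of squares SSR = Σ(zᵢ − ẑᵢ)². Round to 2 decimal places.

Forming AᵀA = [[75, 7]; [7, 6]] and Aᵀz = [81, -9]ᵀ gives AᵀA·[m, b]ᵀ = Aᵀz.
det = 75·6 − 7² = 401.
m = (81·6 − 7·(-9))/401 = 549/401; b = (75·(-9) − 7·81)/401 = -1242/401.
Residuals: 483/401, -467/401, -362/401, 292/401, 101/401, -47/401; SSR = 1696/401.

SSR = 4.23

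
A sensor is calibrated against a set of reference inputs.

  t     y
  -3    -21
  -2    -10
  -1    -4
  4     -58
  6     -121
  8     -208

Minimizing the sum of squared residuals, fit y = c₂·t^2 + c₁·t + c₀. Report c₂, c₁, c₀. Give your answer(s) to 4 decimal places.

c₂ = -2.9142, c₁ = -2.3167, c₀ = -2.5595

Forming AᵀA = [[5746, 756, 130]; [756, 130, 12]; [130, 12, 6]] and Aᵀy = [-18829, -2535, -422]ᵀ gives AᵀA·[c₂, c₁, c₀]ᵀ = Aᵀy.
Row-reducing yields c₂ = -281917/96740, c₁ = -112059/48370, c₀ = -247609/96740.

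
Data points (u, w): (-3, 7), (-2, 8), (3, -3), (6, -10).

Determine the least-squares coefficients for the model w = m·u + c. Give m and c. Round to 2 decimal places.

Compute the Gram sums: Σu·u = 58, Σu = 4, Σ1 = 4.
And Σu·w = -106, Σw = 2.
Determinant 58·4 − 4² = 216.
m = ((-106)·4 − 4·2)/216 = -2; c = (58·2 − 4·(-106))/216 = 5/2.

m = -2.00, c = 2.50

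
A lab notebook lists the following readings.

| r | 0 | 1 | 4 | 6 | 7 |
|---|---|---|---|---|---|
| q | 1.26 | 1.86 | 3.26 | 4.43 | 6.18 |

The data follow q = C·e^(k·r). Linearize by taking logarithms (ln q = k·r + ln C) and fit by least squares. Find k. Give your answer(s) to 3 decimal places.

Let Y = ln q. Fitting Y = k·r + ln C by least squares:
Σr = 18.0000, Σ(r)² = 102.0000, Σln q = 5.3431, Σr·ln q = 27.0271.
Equations: 102.0000·k + 18.0000·ln C = 27.0271;  18.0000·k + 5·ln C = 5.3431.
Solving (det = 186.0000): k = 0.20946, ln C = 0.31458.

k = 0.209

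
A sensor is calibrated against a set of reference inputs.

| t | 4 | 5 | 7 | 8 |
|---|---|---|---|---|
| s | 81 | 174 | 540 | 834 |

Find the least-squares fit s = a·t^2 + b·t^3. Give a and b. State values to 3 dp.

The normal system MᵀM·[a, b]ᵀ = Mᵀs is [[7378, 53724]; [53724, 399514]]·[a, b]ᵀ = [85482, 639162]ᵀ.
Eliminating b: 399514·(row 1) − 53724·(row 2) gives 61346116·a = 399514·85482 − 53724·639162 = -187083540, so a = -46770885/15336529.
Then b = (639162 − 53724·(-46770885/15336529))/399514 = 30825567/15336529.

a = -3.050, b = 2.010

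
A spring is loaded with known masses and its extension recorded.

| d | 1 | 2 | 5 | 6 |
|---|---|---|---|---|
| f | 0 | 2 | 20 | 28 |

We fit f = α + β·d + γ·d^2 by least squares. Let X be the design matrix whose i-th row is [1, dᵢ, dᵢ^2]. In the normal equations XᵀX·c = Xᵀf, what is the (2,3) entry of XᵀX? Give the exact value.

350

Row 2 ↔ basis d, column 3 ↔ basis d^2, so (XᵀX)_{2,3} = Σᵢ (d)·(d^2) = (1)·(1) + (2)·(4) + (5)·(25) + (6)·(36) = 350.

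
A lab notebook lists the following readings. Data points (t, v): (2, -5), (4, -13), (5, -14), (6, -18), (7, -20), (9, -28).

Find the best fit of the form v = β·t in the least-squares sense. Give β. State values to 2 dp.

Forming XᵀX = [[211]] and Xᵀv = [-632]ᵀ gives XᵀX·[β]ᵀ = Xᵀv.
β = (-632)/211 = -2.99526.

β = -3.00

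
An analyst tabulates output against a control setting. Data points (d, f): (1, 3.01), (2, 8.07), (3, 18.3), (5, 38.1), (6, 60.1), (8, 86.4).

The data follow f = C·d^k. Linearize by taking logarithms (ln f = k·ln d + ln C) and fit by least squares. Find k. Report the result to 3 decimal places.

With ln fᵢ as the transformed response and ln dᵢ as the regressor:
Over the data: Σln d = 7.2724, Σ(ln d)² = 11.8122, Σln f = 18.2922, Σln d·ln f = 27.1109.
Normal system: [[11.8122, 7.2724]; [7.2724, 6]]·[k, ln C]ᵀ = [27.1109, 18.2922]ᵀ.
Slope k = (n·Σln d·ln f − Σln d·Σln f)/(n·Σ(ln d)² − (Σln d)²) = (6·27.1109 − 7.2724·18.2922)/17.9853 = 1.64787; ln C = (Σln f − k·Σln d)/n = 1.05138.

k = 1.648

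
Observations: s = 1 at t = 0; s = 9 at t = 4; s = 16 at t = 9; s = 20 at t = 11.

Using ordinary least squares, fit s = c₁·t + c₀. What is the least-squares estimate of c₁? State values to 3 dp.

From the data, Σt·t = 218, Σt = 24, Σ1 = 4.
And Σt·s = 400, Σs = 46.
Normal equations: [[218, 24]; [24, 4]]·[c₁, c₀]ᵀ = [400, 46]ᵀ.
Δ = 218·4 − 24² = 296.
c₁ = (400·4 − 24·46)/296 = 62/37; c₀ = (218·46 − 24·400)/296 = 107/74.

c₁ = 1.676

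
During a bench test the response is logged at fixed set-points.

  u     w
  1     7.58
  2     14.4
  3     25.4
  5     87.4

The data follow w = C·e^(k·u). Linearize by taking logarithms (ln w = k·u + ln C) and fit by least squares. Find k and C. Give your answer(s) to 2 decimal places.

Let Y = ln w. Fitting Y = k·u + ln C by least squares:
XᵀX = [[39.0000, 11.0000]; [11.0000, 4]], rhs = [39.4167, 12.3980]ᵀ  (here Σu = 11.0000, Σ(u)² = 39.0000, Σln w = 12.3980, Σu·ln w = 39.4167).
Δ = 39.0000·4 − (11.0000)² = 35.0000; k = (39.4167·4 − 11.0000·12.3980)/35.0000 = 0.60826, ln C = (39.0000·12.3980 − 11.0000·39.4167)/35.0000 = 1.42679, so C = exp(1.42679) = 4.16533.

k = 0.61, C = 4.17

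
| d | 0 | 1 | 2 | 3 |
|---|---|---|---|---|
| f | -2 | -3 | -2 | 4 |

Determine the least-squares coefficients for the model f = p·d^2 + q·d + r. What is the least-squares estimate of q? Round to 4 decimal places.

With design matrix X, XᵀX = [[98, 36, 14]; [36, 14, 6]; [14, 6, 4]] and Xᵀf = [25, 5, -3]ᵀ.
Row-reducing yields p = 7/4, q = -67/20, r = -37/20.

q = -3.3500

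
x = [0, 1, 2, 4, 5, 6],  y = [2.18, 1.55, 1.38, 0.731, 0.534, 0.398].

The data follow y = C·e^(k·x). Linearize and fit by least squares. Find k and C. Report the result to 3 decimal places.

With ln yᵢ as the transformed response and xᵢ as the regressor:
Over the data: Σx = 18.0000, Σ(x)² = 82.0000, Σln y = -0.3223, Σx·ln y = -8.8356.
Normal system: [[82.0000, 18.0000]; [18.0000, 6]]·[k, ln C]ᵀ = [-8.8356, -0.3223]ᵀ.
Solving (det = 168.0000): k = -0.28102, ln C = 0.78933, so C = exp(0.78933) = 2.20193.

k = -0.281, C = 2.202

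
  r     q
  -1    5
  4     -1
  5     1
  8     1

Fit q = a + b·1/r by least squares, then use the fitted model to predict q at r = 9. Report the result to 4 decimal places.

Compute the Gram sums: Σ1 = 4, Σ1/r = -17/40, Σ1/r·1/r = 1789/1600.
Moment sums: Σq = 6, Σ1/r·q = -197/40.
Δ = 4·(1789/1600) − (-17/40)² = 6867/1600.
a = (6·(1789/1600) − (-17/40)·(-197/40))/(6867/1600) = 1055/981; b = (4·(-197/40) − (-17/40)·6)/(6867/1600) = -3920/981.
At r = 9: q̂ = (1055/981)·(1) + (-3920/981)·(1/9) = 5575/8829.

q̂ = 0.6314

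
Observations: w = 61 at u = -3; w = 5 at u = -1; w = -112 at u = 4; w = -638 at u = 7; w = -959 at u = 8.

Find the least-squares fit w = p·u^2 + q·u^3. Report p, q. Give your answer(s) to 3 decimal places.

p = 0.877, q = -1.983

Compute the Gram sums: Σu^2·u^2 = 6835, Σu^2·u^3 = 50355, Σu^3·u^3 = 384619.
Moment sums: Σu^2·w = -93876, Σu^3·w = -718662.
Δ = 6835·384619 − 50355² = 93244840.
p = ((-93876)·384619 − 50355·(-718662))/93244840 = 40865883/46622420; q = (6835·(-718662) − 50355·(-93876))/93244840 = -18492879/9324484.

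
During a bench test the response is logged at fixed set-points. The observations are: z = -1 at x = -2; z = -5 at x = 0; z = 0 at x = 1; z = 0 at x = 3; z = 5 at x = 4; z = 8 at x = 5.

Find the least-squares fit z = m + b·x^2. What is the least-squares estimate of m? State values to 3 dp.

The normal system MᵀM·[m, b]ᵀ = Mᵀz is [[6, 55]; [55, 979]]·[m, b]ᵀ = [7, 276]ᵀ.
Determinant 6·979 − 55² = 2849.
m = (7·979 − 55·276)/2849 = -757/259; b = (6·276 − 55·7)/2849 = 1271/2849.

m = -2.923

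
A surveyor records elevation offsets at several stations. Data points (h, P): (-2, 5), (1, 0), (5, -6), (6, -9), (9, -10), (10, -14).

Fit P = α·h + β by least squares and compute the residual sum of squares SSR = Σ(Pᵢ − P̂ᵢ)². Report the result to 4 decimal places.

Sums needed: Σh·h = 247, Σh = 29, Σ1 = 6.
Moment sums: Σh·P = -324, ΣP = -34.
Eliminating β: 6·(row 1) − 29·(row 2) gives 641·α = 6·(-324) − 29·(-34) = -958, so α = -958/641.
Then β = ((-34) − 29·(-958/641))/6 = 998/641.
Residuals: 291/641, -40/641, -54/641, -1019/641, 1214/641, -392/641; SSR = 4298/641.

SSR = 6.7051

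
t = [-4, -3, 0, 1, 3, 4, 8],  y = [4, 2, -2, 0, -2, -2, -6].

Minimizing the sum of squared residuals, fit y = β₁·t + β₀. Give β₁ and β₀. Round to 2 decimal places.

β₁ = -0.74, β₀ = 0.09

From the data, Σt·t = 115, Σt = 9, Σ1 = 7.
Moment sums: Σt·y = -84, Σy = -6.
So MᵀM·[β₁, β₀]ᵀ = Mᵀy: [[115, 9]; [9, 7]]·[β₁, β₀]ᵀ = [-84, -6]ᵀ.
Δ = 115·7 − 9² = 724.
β₁ = ((-84)·7 − 9·(-6))/724 = -267/362; β₀ = (115·(-6) − 9·(-84))/724 = 33/362.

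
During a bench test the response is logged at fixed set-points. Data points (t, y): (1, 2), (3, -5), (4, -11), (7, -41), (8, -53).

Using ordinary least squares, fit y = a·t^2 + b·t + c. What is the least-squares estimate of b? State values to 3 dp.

With design matrix M, MᵀM = [[6835, 947, 139]; [947, 139, 23]; [139, 23, 5]] and Mᵀy = [-5620, -768, -108]ᵀ.
Row-reducing yields a = -2177/2508, b = -317/2508, c = 1301/418.

b = -0.126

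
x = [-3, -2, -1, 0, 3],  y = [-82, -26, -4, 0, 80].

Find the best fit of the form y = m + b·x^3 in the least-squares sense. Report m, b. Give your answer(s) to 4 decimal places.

m = -0.9904, b = 3.0053

The normal system MᵀM·[m, b]ᵀ = Mᵀy is [[5, -9]; [-9, 1523]]·[m, b]ᵀ = [-32, 4586]ᵀ.
Δ = 5·1523 − (-9)² = 7534.
m = ((-32)·1523 − (-9)·4586)/7534 = -3731/3767; b = (5·4586 − (-9)·(-32))/7534 = 11321/3767.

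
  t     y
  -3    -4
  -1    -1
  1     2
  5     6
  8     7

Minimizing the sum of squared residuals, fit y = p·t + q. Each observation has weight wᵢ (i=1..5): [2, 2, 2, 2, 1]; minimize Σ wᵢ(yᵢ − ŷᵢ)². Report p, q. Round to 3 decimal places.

p = 1.072, q = 0.015

Setting ∂/∂p … = 0 gives: 136·p + 12·q = 146;  12·p + 9·q = 13.
(Σwᵢ·t·t = 136, Σwᵢ·t = 12, Σwᵢ·1 = 9, Σwᵢ·t·y = 146, Σwᵢ·y = 13.)
det = 136·9 − 12² = 1080.
p = (146·9 − 12·13)/1080 = 193/180; q = (136·13 − 12·146)/1080 = 2/135.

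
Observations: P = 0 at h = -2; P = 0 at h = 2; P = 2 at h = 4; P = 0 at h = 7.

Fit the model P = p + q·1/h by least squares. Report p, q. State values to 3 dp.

From the data, Σ1 = 4, Σ1/h = 11/28, Σ1/h·1/h = 457/784.
And ΣP = 2, Σ1/h·P = 1/2.
AᵀA·[p, q]ᵀ = AᵀP becomes [[4, 11/28]; [11/28, 457/784]]·[p, q]ᵀ = [2, 1/2]ᵀ.
Determinant 4·(457/784) − (11/28)² = 1707/784.
p = (2·(457/784) − (11/28)·(1/2))/(1707/784) = 760/1707; q = (4·(1/2) − (11/28)·2)/(1707/784) = 952/1707.

p = 0.445, q = 0.558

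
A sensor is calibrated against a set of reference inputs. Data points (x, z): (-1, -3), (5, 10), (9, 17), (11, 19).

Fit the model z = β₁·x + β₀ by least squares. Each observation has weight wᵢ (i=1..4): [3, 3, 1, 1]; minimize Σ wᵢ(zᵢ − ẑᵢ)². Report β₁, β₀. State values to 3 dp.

β₁ = 1.928, β₀ = -0.586

Entries of MᵀWM: Σwᵢ·x·x = 280, Σwᵢ·x = 32, Σwᵢ·1 = 8.
Right-hand side: Σwᵢ·x·z = 521, Σwᵢ·z = 57.
Normal equations: [[280, 32]; [32, 8]]·[β₁, β₀]ᵀ = [521, 57]ᵀ.
Eliminating β₀: 8·(row 1) − 32·(row 2) gives 1216·β₁ = 8·521 − 32·57 = 2344, so β₁ = 293/152.
Then β₀ = (57 − 32·(293/152))/8 = -89/152.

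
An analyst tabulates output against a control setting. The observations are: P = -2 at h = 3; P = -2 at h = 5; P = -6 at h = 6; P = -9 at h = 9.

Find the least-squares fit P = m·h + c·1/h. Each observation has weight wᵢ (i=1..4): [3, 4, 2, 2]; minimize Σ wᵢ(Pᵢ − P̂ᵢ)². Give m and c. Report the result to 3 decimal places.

Setting ∂/∂m … = 0 gives: 361·m + 11·c = -292;  11·m + (2323/4050)·c = -38/5.
(Σwᵢ·h·h = 361, Σwᵢ·h·1/h = 11, Σwᵢ·1/h·1/h = 2323/4050, Σwᵢ·h·P = -292, Σwᵢ·1/h·P = -38/5.)
Eliminating c: (2323/4050)·(row 1) − 11·(row 2) gives (348553/4050)·m = (2323/4050)·(-292) − 11·(-38/5) = -169868/2025, so m = -339736/348553.
Then c = ((-38/5) − 11·(-339736/348553))/(2323/4050) = 1897020/348553.

m = -0.975, c = 5.443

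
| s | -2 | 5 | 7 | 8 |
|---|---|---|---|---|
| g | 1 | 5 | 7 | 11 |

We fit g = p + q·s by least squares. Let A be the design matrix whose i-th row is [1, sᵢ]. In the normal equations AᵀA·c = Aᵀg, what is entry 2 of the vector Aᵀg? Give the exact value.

160

Entry 2 ↔ basis s, so (Aᵀg)_{2} = Σᵢ (s)·gᵢ = (-2)·(1) + (5)·(5) + (7)·(7) + (8)·(11) = 160.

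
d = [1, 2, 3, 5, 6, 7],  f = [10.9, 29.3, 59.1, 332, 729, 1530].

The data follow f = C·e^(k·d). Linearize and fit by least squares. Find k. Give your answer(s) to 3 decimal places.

Let Y = ln f. Fitting Y = k·d + ln C by least squares:
Over the data: Σd = 24.0000, Σ(d)² = 124.0000, Σln f = 29.5754, Σd·ln f = 141.2885.
Normal system: [[124.0000, 24.0000]; [24.0000, 6]]·[k, ln C]ᵀ = [141.2885, 29.5754]ᵀ.
Δ = 124.0000·6 − (24.0000)² = 168.0000; k = (141.2885·6 − 24.0000·29.5754)/168.0000 = 0.82096, ln C = (124.0000·29.5754 − 24.0000·141.2885)/168.0000 = 1.64540.

k = 0.821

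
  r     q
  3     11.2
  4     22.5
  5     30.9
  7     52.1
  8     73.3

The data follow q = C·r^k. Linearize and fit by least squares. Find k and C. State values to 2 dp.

Let Y = ln q. Fitting Y = k·ln r + ln C by least squares:
Σln r = 8.1197, Σ(ln r)² = 13.8297, Σln q = 17.2079, Σln r·ln q = 29.1148.
Equations: 13.8297·k + 8.1197·ln C = 29.1148;  8.1197·k + 5·ln C = 17.2079.
Solving (det = 3.2190): k = 1.81761, ln C = 0.48989, so C = exp(0.48989) = 1.63214.

k = 1.82, C = 1.63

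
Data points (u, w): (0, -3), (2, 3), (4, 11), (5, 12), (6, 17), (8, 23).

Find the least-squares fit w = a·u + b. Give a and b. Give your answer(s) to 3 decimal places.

a = 3.269, b = -3.122

From the data, Σu·u = 145, Σu = 25, Σ1 = 6.
Right-hand side: Σu·w = 396, Σw = 63.
Eliminating b: 6·(row 1) − 25·(row 2) gives 245·a = 6·396 − 25·63 = 801, so a = 801/245.
Then b = (63 − 25·(801/245))/6 = -153/49.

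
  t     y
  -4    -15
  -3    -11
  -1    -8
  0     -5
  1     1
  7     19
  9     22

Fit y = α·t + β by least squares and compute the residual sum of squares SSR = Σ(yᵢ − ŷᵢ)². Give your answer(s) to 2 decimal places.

The normal equations are: 157·α + 9·β = 433;  9·α + 7·β = 3.
(Σt·t = 157, Σt = 9, Σ1 = 7, Σt·y = 433, Σy = 3.)
det = 157·7 − 9² = 1018.
α = (433·7 − 9·3)/1018 = 1502/509; β = (157·3 − 9·433)/1018 = -1713/509.
Residuals: 86/509, 620/509, -857/509, -832/509, 720/509, 870/509, -607/509; SSR = 6802/509.

SSR = 13.36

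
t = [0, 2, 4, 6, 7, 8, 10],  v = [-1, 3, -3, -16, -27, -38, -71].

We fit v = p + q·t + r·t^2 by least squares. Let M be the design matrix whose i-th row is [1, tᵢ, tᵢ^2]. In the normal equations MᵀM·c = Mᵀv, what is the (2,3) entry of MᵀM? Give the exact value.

Row 2 ↔ basis t, column 3 ↔ basis t^2, so (MᵀM)_{2,3} = Σᵢ (t)·(t^2) = (0)·(0) + (2)·(4) + (4)·(16) + (6)·(36) + (7)·(49) + (8)·(64) + (10)·(100) = 2143.

2143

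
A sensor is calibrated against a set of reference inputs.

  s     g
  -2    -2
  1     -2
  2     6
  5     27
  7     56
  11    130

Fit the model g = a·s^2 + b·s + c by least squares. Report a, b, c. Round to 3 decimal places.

Sums needed: Σs^2·s^2 = 17700, Σs^2·s = 1800, Σs^2 = 204, Σs·s = 204, Σs = 24, Σ1 = 6.
Moment sums: Σs^2·g = 19163, Σs·g = 1971, Σg = 215.
So MᵀM·[a, b, c]ᵀ = Mᵀg: [[17700, 1800, 204]; [1800, 204, 24]; [204, 24, 6]]·[a, b, c]ᵀ = [19163, 1971, 215]ᵀ.
Inverting the 3×3 Gram matrix, [a, b, c]ᵀ = [15575/16188, 8207/5396, -3997/1349]ᵀ.

a = 0.962, b = 1.521, c = -2.963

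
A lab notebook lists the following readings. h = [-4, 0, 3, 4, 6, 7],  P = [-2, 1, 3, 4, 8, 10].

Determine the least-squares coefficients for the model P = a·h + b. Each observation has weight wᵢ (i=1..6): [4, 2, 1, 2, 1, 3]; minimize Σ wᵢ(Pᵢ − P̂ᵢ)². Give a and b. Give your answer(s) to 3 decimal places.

a = 1.030, b = 1.565

The normal system XᵀWX·[a, b]ᵀ = XᵀWP is [[288, 22]; [22, 13]]·[a, b]ᵀ = [331, 43]ᵀ.
Eliminating b: 13·(row 1) − 22·(row 2) gives 3260·a = 13·331 − 22·43 = 3357, so a = 3357/3260.
Then b = (43 − 22·(3357/3260))/13 = 2551/1630.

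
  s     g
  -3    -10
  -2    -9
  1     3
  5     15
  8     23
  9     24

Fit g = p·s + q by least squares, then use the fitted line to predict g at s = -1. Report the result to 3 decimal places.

Forming MᵀM = [[184, 18]; [18, 6]] and Mᵀg = [526, 46]ᵀ gives MᵀM·[p, q]ᵀ = Mᵀg.
Eliminating q: 6·(row 1) − 18·(row 2) gives 780·p = 6·526 − 18·46 = 2328, so p = 194/65.
Then q = (46 − 18·(194/65))/6 = -251/195.
At s = -1: ĝ = (194/65)·(-1) + (-251/195)·(1) = -833/195.

ĝ = -4.272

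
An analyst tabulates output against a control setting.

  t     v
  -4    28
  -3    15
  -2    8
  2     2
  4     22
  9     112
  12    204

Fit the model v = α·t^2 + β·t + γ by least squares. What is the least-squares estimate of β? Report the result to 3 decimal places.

Setting ∂/∂α … = 0 gives: 27922·α + 2430·β + 274·γ = 39423;  2430·α + 274·β + 18·γ = 3375;  274·α + 18·β + 7·γ = 391.
Solving the 3×3 system (Gaussian elimination) gives α = 2456159/1643016, β = -504555/547672, γ = -118655/410754.

β = -0.921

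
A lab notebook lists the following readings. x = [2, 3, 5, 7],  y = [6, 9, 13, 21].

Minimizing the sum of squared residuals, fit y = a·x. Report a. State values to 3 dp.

a = 2.885

MᵀM·[a]ᵀ = Mᵀy reads: 87·a = 251.
Hence a = 251 / 87 ≈ 2.88506.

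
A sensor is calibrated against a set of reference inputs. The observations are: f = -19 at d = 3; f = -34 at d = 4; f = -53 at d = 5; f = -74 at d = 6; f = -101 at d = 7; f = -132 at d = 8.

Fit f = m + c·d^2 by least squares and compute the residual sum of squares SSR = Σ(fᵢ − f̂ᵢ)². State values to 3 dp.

SSR = 1.443

Setting ∂/∂m … = 0 gives: 6·m + 199·c = -413;  199·m + 8755·c = -18101.
Determinant 6·8755 − 199² = 12929.
m = ((-413)·8755 − 199·(-18101))/12929 = -13716/12929; c = (6·(-18101) − 199·(-413))/12929 = -26419/12929.
Residuals: 5836/12929, -3166/12929, -1578/1847, 8054/12929, 2418/12929, -2096/12929; SSR = 18656/12929.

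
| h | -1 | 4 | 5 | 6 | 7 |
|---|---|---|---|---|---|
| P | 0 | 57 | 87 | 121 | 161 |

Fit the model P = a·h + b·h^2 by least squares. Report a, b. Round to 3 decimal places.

a = 2.880, b = 2.878

Compute the Gram sums: Σh·h = 127, Σh·h^2 = 747, Σh^2·h^2 = 4579.
For XᵀP: Σh·P = 2516, Σh^2·P = 15332.
Eliminating b: 4579·(row 1) − 747·(row 2) gives 23524·a = 4579·2516 − 747·15332 = 67760, so a = 16940/5881.
Then b = (15332 − 747·(16940/5881))/4579 = 16928/5881.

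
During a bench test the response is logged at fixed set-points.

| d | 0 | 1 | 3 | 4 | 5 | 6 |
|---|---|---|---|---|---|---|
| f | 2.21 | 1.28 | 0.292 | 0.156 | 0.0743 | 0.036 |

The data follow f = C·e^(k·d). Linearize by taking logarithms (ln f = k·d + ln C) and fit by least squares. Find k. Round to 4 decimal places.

With ln fᵢ as the transformed response and dᵢ as the regressor:
AᵀA = [[87.0000, 19.0000]; [19.0000, 6]], rhs = [-43.8214, -7.9729]ᵀ  (here Σd = 19.0000, Σ(d)² = 87.0000, Σln f = -7.9729, Σd·ln f = -43.8214).
Solving (det = 161.0000): k = -0.69219, ln C = 0.86311.

k = -0.6922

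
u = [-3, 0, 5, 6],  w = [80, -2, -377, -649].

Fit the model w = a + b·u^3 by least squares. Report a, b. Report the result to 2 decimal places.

XᵀX·[a, b]ᵀ = Xᵀw reads: 4·a + 314·b = -948;  314·a + 63010·b = -189469.
(Σ1 = 4, Σu^3 = 314, Σu^3·u^3 = 63010, Σw = -948, Σu^3·w = -189469.)
Determinant 4·63010 − 314² = 153444.
a = ((-948)·63010 − 314·(-189469))/153444 = -120107/76722; b = (4·(-189469) − 314·(-948))/153444 = -115051/38361.

a = -1.57, b = -3.00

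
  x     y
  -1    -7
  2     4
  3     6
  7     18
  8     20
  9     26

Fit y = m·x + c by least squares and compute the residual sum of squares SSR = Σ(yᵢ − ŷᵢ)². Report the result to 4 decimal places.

SSR = 5.9353

Setting ∂/∂m … = 0 gives: 208·m + 28·c = 553;  28·m + 6·c = 67.
Determinant 208·6 − 28² = 464.
m = (553·6 − 28·67)/464 = 721/232; c = (208·67 − 28·553)/464 = -387/116.
Residuals: -129/232, 65/58, 3/232, -97/232, -177/116, 317/232; SSR = 1377/232.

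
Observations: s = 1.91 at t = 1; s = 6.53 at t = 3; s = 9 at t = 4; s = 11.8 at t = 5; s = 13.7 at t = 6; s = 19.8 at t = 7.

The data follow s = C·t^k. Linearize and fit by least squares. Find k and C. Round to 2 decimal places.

With ln sᵢ as the transformed response and ln tᵢ as the regressor:
Σln t = 7.8320, Σ(ln t)² = 12.7160, Σln s = 12.7919, Σln t·ln s = 19.5793.
Equations: 12.7160·k + 7.8320·ln C = 19.5793;  7.8320·k + 6·ln C = 12.7919.
Solving (det = 14.9557): k = 1.15604, ln C = 0.62296, so C = exp(0.62296) = 1.86444.

k = 1.16, C = 1.86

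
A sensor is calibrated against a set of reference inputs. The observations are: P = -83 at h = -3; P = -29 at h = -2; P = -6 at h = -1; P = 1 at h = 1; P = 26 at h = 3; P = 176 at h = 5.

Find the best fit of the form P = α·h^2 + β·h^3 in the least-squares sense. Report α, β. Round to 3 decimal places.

α = -3.139, β = 2.035

From the data, Σh^2·h^2 = 805, Σh^2·h^3 = 3093, Σh^3·h^3 = 17149.
For XᵀP: Σh^2·P = 3766, Σh^3·P = 25182.
Normal equations: [[805, 3093]; [3093, 17149]]·[α, β]ᵀ = [3766, 25182]ᵀ.
Δ = 805·17149 − 3093² = 4238296.
α = (3766·17149 − 3093·25182)/4238296 = -1663099/529787; β = (805·25182 − 3093·3766)/4238296 = 1077909/529787.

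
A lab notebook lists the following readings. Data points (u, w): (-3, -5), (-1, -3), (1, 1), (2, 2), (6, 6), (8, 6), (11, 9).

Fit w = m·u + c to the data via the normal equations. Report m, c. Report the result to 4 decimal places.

m = 0.9833, c = -1.0855

Entries of AᵀA: Σu·u = 236, Σu = 24, Σ1 = 7.
And Σu·w = 206, Σw = 16.
Eliminating c: 7·(row 1) − 24·(row 2) gives 1076·m = 7·206 − 24·16 = 1058, so m = 529/538.
Then c = (16 − 24·(529/538))/7 = -292/269.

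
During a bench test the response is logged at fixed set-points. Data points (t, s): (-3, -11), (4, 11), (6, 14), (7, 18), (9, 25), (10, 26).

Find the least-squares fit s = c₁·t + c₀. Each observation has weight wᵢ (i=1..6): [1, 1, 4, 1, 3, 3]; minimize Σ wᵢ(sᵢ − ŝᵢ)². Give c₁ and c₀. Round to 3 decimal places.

The normal equations are: 761·c₁ + 89·c₀ = 1994;  89·c₁ + 13·c₀ = 227.
(Σwᵢ·t·t = 761, Σwᵢ·t = 89, Σwᵢ·1 = 13, Σwᵢ·t·s = 1994, Σwᵢ·s = 227.)
det = 761·13 − 89² = 1972.
c₁ = (1994·13 − 89·227)/1972 = 5719/1972; c₀ = (761·227 − 89·1994)/1972 = -4719/1972.

c₁ = 2.900, c₀ = -2.393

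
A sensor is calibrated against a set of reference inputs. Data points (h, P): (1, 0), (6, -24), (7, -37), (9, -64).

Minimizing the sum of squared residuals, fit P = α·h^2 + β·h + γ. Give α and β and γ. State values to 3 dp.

α = -1.020, β = 2.161, γ = -1.088

Forming XᵀX = [[10259, 1289, 167]; [1289, 167, 23]; [167, 23, 4]] and XᵀP = [-7861, -979, -125]ᵀ gives XᵀX·[α, β, γ]ᵀ = XᵀP.
Inverting the 3×3 Gram matrix, [α, β, γ]ᵀ = [-2087/2046, 4421/2046, -371/341]ᵀ.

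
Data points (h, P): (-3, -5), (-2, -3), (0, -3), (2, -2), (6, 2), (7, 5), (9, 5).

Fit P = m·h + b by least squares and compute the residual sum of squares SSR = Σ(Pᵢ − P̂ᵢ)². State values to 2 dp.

SSR = 5.90

Sums needed: Σh·h = 183, Σh = 19, Σ1 = 7.
Moment sums: Σh·P = 109, ΣP = -1.
So MᵀM·[m, b]ᵀ = MᵀP: [[183, 19]; [19, 7]]·[m, b]ᵀ = [109, -1]ᵀ.
det = 183·7 − 19² = 920.
m = (109·7 − 19·(-1))/920 = 17/20; b = (183·(-1) − 19·109)/920 = -49/20.
Residuals: 0, 23/20, -11/20, -5/4, -13/20, 3/2, -1/5; SSR = 59/10.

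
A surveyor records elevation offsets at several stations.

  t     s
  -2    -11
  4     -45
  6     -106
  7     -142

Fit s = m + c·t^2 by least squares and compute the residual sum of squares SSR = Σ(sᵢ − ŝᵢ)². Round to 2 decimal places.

Setting ∂/∂m … = 0 gives: 4·m + 105·c = -304;  105·m + 3969·c = -11538.
Eliminating c: 3969·(row 1) − 105·(row 2) gives 4851·m = 3969·(-304) − 105·(-11538) = 4914, so m = 78/77.
Then c = ((-11538) − 105·(78/77))/3969 = -4744/1617.
Residuals: -449/1617, 1501/1617, -752/539, 172/231; SSR = 1854/539.

SSR = 3.44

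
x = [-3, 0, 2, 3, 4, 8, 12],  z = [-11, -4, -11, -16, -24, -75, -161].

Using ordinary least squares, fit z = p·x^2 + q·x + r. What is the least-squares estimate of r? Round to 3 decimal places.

r = -4.389

Sums needed: Σx^2·x^2 = 25266, Σx^2·x = 2312, Σx^2 = 246, Σx·x = 246, Σx = 26, Σ1 = 7.
For Aᵀz: Σx^2·z = -28655, Σx·z = -2665, Σz = -302.
So AᵀA·[p, q, r]ᵀ = Aᵀz: [[25266, 2312, 246]; [2312, 246, 26]; [246, 26, 7]]·[p, q, r]ᵀ = [-28655, -2665, -302]ᵀ.
Solving the 3×3 system (Gaussian elimination) gives p = -1883051/1849498, q = -1480711/1849498, r = -4058526/924749.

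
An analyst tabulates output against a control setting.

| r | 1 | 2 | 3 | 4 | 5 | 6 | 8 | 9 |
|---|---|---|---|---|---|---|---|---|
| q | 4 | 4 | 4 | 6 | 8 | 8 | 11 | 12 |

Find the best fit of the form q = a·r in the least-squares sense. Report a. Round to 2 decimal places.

XᵀX·[a]ᵀ = Xᵀq reads: 236·a = 332.
Hence a = 332 / 236 ≈ 1.40678.

a = 1.41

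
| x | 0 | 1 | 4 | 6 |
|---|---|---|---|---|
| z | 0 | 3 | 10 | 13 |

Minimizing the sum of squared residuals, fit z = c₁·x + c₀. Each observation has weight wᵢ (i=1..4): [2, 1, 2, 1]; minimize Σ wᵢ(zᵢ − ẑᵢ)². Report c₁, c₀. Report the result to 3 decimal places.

MᵀWM·[c₁, c₀]ᵀ = MᵀWz reads: 69·c₁ + 15·c₀ = 161;  15·c₁ + 6·c₀ = 36.
Eliminating c₀: 6·(row 1) − 15·(row 2) gives 189·c₁ = 6·161 − 15·36 = 426, so c₁ = 142/63.
Then c₀ = (36 − 15·(142/63))/6 = 23/63.

c₁ = 2.254, c₀ = 0.365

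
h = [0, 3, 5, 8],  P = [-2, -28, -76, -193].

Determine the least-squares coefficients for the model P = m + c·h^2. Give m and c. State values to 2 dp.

m = -1.50, c = -2.99

Entries of XᵀX: Σ1 = 4, Σh^2 = 98, Σh^2·h^2 = 4802.
And ΣP = -299, Σh^2·P = -14504.
Normal equations: [[4, 98]; [98, 4802]]·[m, c]ᵀ = [-299, -14504]ᵀ.
det = 4·4802 − 98² = 9604.
m = ((-299)·4802 − 98·(-14504))/9604 = -3/2; c = (4·(-14504) − 98·(-299))/9604 = -293/98.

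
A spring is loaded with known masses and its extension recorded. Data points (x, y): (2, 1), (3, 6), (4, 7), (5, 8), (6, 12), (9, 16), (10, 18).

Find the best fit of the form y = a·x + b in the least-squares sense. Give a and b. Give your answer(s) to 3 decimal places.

a = 1.957, b = -1.191

From the data, Σx·x = 271, Σx = 39, Σ1 = 7.
Right-hand side: Σx·y = 484, Σy = 68.
AᵀA·[a, b]ᵀ = Aᵀy becomes [[271, 39]; [39, 7]]·[a, b]ᵀ = [484, 68]ᵀ.
Determinant 271·7 − 39² = 376.
a = (484·7 − 39·68)/376 = 92/47; b = (271·68 − 39·484)/376 = -56/47.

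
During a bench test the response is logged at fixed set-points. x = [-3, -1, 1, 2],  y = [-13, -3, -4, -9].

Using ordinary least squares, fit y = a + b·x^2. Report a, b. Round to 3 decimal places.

a = -2.754, b = -1.199

Normal-equation sums: Σ1 = 4, Σx^2 = 15, Σx^2·x^2 = 99.
Right-hand side: Σy = -29, Σx^2·y = -160.
Δ = 4·99 − 15² = 171.
a = ((-29)·99 − 15·(-160))/171 = -157/57; b = (4·(-160) − 15·(-29))/171 = -205/171.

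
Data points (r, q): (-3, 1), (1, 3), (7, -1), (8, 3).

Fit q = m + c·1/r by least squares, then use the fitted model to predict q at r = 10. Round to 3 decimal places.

With design matrix A, AᵀA = [[4, 157/168]; [157/168, 32377/28224]] and Aᵀq = [6, 487/168]ᵀ.
Determinant 4·(32377/28224) − (157/168)² = 11651/3136.
m = (6·(32377/28224) − (157/168)·(487/168))/(11651/3136) = 117803/104859; c = (4·(487/168) − (157/168)·6)/(11651/3136) = 56336/34953.
At r = 10: q̂ = (117803/104859)·(1) + (56336/34953)·(1/10) = 673519/524295.

q̂ = 1.285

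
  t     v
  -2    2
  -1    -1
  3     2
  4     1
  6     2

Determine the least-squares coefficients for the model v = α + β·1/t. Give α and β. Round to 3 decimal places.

From the data, Σ1 = 5, Σ1/t = -3/4, Σ1/t·1/t = 209/144.
Right-hand side: Σv = 6, Σ1/t·v = 5/4.
Normal equations: [[5, -3/4]; [-3/4, 209/144]]·[α, β]ᵀ = [6, 5/4]ᵀ.
det = 5·(209/144) − (-3/4)² = 241/36.
α = (6·(209/144) − (-3/4)·(5/4))/(241/36) = 1389/964; β = (5·(5/4) − (-3/4)·6)/(241/36) = 387/241.

α = 1.441, β = 1.606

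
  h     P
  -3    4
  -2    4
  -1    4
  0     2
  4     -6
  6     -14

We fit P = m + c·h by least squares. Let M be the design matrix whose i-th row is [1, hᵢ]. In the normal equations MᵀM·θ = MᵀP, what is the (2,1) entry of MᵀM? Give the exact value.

Row 2 ↔ basis h, column 1 ↔ basis 1, so (MᵀM)_{2,1} = Σᵢ h = (-3)·(1) + (-2)·(1) + (-1)·(1) + (0)·(1) + (4)·(1) + (6)·(1) = 4.

4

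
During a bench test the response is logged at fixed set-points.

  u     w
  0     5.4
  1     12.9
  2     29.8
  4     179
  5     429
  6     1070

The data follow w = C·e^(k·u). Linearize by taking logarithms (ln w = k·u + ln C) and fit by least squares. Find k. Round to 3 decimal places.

k = 0.881

Linearized form: ln w = k·u + ln C. From the 6 transformed points,
Over the data: Σu = 18.0000, Σ(u)² = 82.0000, Σln w = 25.8624, Σu·ln w = 102.2556.
Normal system: [[82.0000, 18.0000]; [18.0000, 6]]·[k, ln C]ᵀ = [102.2556, 25.8624]ᵀ.
Solving (det = 168.0000): k = 0.88101, ln C = 1.66736.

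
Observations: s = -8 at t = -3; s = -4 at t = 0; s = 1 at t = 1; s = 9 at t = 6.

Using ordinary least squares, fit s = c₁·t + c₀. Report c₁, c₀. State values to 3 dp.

Sums needed: Σt·t = 46, Σt = 4, Σ1 = 4.
For Mᵀs: Σt·s = 79, Σs = -2.
Normal equations: [[46, 4]; [4, 4]]·[c₁, c₀]ᵀ = [79, -2]ᵀ.
det = 46·4 − 4² = 168.
c₁ = (79·4 − 4·(-2))/168 = 27/14; c₀ = (46·(-2) − 4·79)/168 = -17/7.

c₁ = 1.929, c₀ = -2.429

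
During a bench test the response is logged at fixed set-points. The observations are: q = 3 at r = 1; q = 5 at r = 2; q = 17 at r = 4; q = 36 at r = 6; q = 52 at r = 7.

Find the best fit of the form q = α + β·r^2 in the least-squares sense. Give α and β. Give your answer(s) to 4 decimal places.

α = 1.1465, β = 1.0120

Sums needed: Σ1 = 5, Σr^2 = 106, Σr^2·r^2 = 3970.
For Mᵀq: Σq = 113, Σr^2·q = 4139.
So MᵀM·[α, β]ᵀ = Mᵀq: [[5, 106]; [106, 3970]]·[α, β]ᵀ = [113, 4139]ᵀ.
Determinant 5·3970 − 106² = 8614.
α = (113·3970 − 106·4139)/8614 = 4938/4307; β = (5·4139 − 106·113)/8614 = 8717/8614.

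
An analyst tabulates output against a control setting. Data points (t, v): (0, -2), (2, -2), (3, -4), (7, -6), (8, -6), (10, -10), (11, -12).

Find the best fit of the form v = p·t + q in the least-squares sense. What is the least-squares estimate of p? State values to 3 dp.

p = -0.861

Normal-equation sums: Σt·t = 347, Σt = 41, Σ1 = 7.
For Mᵀv: Σt·v = -338, Σv = -42.
MᵀM·[p, q]ᵀ = Mᵀv becomes [[347, 41]; [41, 7]]·[p, q]ᵀ = [-338, -42]ᵀ.
Determinant 347·7 − 41² = 748.
p = ((-338)·7 − 41·(-42))/748 = -161/187; q = (347·(-42) − 41·(-338))/748 = -179/187.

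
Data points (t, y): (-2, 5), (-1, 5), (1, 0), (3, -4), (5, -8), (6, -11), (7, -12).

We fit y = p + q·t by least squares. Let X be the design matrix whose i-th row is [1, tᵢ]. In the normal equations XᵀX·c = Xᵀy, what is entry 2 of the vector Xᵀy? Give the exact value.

-217

Entry 2 ↔ basis t, so (Xᵀy)_{2} = Σᵢ (t)·yᵢ = (-2)·(5) + (-1)·(5) + (1)·(0) + (3)·(-4) + (5)·(-8) + (6)·(-11) + (7)·(-12) = -217.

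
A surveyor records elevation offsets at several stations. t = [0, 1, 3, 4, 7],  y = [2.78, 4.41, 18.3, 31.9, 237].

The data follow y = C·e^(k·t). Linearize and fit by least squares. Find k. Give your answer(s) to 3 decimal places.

k = 0.643

Linearized form: ln y = k·t + ln C. From the 5 transformed points,
Sums: Σt = 15.0000, Σ(t)² = 75.0000, Σln y = 14.3439, Σt·ln y = 62.3314.
Normal system: [[75.0000, 15.0000]; [15.0000, 5]]·[k, ln C]ᵀ = [62.3314, 14.3439]ᵀ.
Slope k = (n·Σt·ln y − Σt·Σln y)/(n·Σ(t)² − (Σt)²) = (5·62.3314 − 15.0000·14.3439)/150.0000 = 0.64332; ln C = (Σln y − k·Σt)/n = 0.93880.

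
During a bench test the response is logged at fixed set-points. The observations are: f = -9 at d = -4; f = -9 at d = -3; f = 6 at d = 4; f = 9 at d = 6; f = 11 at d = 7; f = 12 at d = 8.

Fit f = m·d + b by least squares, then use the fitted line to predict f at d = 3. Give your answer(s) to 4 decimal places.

f̂ = 3.3333

From the data, Σd·d = 190, Σd = 18, Σ1 = 6.
For Aᵀf: Σd·f = 314, Σf = 20.
Determinant 190·6 − 18² = 816.
m = (314·6 − 18·20)/816 = 127/68; b = (190·20 − 18·314)/816 = -463/204.
At d = 3: f̂ = (127/68)·(3) + (-463/204)·(1) = 10/3.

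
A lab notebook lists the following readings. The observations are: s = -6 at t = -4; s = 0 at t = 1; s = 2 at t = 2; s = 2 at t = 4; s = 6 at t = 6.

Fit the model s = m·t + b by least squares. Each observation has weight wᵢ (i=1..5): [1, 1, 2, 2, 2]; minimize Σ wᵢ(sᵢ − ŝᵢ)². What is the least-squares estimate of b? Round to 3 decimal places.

b = -1.208

Forming AᵀWA = [[129, 21]; [21, 8]] and AᵀWs = [120, 14]ᵀ gives AᵀWA·[m, b]ᵀ = AᵀWs.
Eliminating b: 8·(row 1) − 21·(row 2) gives 591·m = 8·120 − 21·14 = 666, so m = 222/197.
Then b = (14 − 21·(222/197))/8 = -238/197.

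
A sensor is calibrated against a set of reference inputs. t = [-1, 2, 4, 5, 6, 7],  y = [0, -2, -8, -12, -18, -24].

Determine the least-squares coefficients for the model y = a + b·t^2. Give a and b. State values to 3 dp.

Sums needed: Σ1 = 6, Σt^2 = 131, Σt^2·t^2 = 4595.
For Mᵀy: Σy = -64, Σt^2·y = -2260.
Normal equations: [[6, 131]; [131, 4595]]·[a, b]ᵀ = [-64, -2260]ᵀ.
Eliminating b: 4595·(row 1) − 131·(row 2) gives 10409·a = 4595·(-64) − 131·(-2260) = 1980, so a = 1980/10409.
Then b = ((-2260) − 131·(1980/10409))/4595 = -5176/10409.

a = 0.190, b = -0.497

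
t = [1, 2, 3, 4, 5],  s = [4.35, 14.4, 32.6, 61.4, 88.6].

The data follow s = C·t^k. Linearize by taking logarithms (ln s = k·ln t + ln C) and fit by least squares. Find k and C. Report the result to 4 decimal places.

k = 1.8990, C = 4.1635

Let Y = ln s. Fitting Y = k·ln t + ln C by least squares:
Over the data: Σln t = 4.7875, Σ(ln t)² = 6.1995, Σln s = 16.2233, Σln t·ln s = 18.6016.
Normal system: [[6.1995, 4.7875]; [4.7875, 5]]·[k, ln C]ᵀ = [18.6016, 16.2233]ᵀ.
Δ = 6.1995·5 − (4.7875)² = 8.0774; k = (18.6016·5 − 4.7875·16.2233)/8.0774 = 1.89900, ln C = (6.1995·16.2233 − 4.7875·18.6016)/8.0774 = 1.42636, so C = exp(1.42636) = 4.16351.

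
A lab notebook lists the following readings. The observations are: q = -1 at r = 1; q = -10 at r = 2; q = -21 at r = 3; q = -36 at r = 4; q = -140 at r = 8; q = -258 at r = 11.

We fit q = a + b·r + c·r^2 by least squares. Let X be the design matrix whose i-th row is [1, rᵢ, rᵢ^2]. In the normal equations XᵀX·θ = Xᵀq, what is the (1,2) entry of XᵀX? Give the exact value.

29

Row 1 ↔ basis 1, column 2 ↔ basis r, so (XᵀX)_{1,2} = Σᵢ r = (1)·(1) + (1)·(2) + (1)·(3) + (1)·(4) + (1)·(8) + (1)·(11) = 29.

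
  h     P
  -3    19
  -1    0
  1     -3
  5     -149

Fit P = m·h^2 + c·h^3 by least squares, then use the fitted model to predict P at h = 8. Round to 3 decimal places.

Compute the Gram sums: Σh^2·h^2 = 708, Σh^2·h^3 = 2882, Σh^3·h^3 = 16356.
For AᵀP: Σh^2·P = -3557, Σh^3·P = -19141.
AᵀA·[m, c]ᵀ = AᵀP becomes [[708, 2882]; [2882, 16356]]·[m, c]ᵀ = [-3557, -19141]ᵀ.
det = 708·16356 − 2882² = 3274124.
m = ((-3557)·16356 − 2882·(-19141))/3274124 = -1506965/1637062; c = (708·(-19141) − 2882·(-3557))/3274124 = -1650277/1637062.
At h = 8: P̂ = (-1506965/1637062)·(64) + (-1650277/1637062)·(512) = -470693792/818531.

P̂ = -575.047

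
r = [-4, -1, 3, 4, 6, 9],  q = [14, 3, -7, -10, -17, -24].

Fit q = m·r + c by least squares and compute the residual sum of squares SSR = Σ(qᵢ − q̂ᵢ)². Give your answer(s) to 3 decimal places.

Normal-equation sums: Σr·r = 159, Σr = 17, Σ1 = 6.
Moment sums: Σr·q = -438, Σq = -41.
Eliminating c: 6·(row 1) − 17·(row 2) gives 665·m = 6·(-438) − 17·(-41) = -1931, so m = -1931/665.
Then c = ((-41) − 17·(-1931/665))/6 = 927/665.
Residuals: 659/665, -863/665, 211/665, 21/95, -34/35, 492/665; SSR = 2864/665.

SSR = 4.307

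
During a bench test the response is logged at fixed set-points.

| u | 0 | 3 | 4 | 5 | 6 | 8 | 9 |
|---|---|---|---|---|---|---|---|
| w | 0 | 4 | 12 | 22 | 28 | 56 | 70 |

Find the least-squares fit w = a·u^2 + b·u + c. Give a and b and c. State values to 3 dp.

The normal system XᵀX·[a, b, c]ᵀ = Xᵀw is [[12915, 1673, 231]; [1673, 231, 35]; [231, 35, 7]]·[a, b, c]ᵀ = [11040, 1416, 192]ᵀ.
Inverting the 3×3 Gram matrix, [a, b, c]ᵀ = [972/1001, -120/143, -60/143]ᵀ.

a = 0.971, b = -0.839, c = -0.420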